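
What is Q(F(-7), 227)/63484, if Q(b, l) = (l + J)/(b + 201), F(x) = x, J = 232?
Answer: 459/12315896 ≈ 3.7269e-5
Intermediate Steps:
Q(b, l) = (232 + l)/(201 + b) (Q(b, l) = (l + 232)/(b + 201) = (232 + l)/(201 + b))
Q(F(-7), 227)/63484 = ((232 + 227)/(201 - 7))/63484 = (459/194)*(1/63484) = 459/12315896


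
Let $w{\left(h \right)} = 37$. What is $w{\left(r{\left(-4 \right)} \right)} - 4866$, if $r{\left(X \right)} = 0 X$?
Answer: $-4829$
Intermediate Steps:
$r{\left(X \right)} = 0$
$w{\left(r{\left(-4 \right)} \right)} - 4866 = 37 - 4866 = -4829$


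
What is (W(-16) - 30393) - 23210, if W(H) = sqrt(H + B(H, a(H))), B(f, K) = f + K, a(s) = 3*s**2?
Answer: -53603 + 4*sqrt(46) ≈ -53576.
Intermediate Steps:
B(f, K) = K + f
W(H) = sqrt(2*H + 3*H**2) (W(H) = sqrt(H + (3*H**2 + H)) = sqrt(H + (H + 3*H**2)) = sqrt(2*H + 3*H**2))
(W(-16) - 30393) - 23210 = (sqrt(-16*(2 + 3*(-16))) - 30393) - 23210 = (sqrt(-16*(2 - 48)) - 30393) - 23210 = (sqrt(-16*(-46)) - 30393) - 23210 = (sqrt(736) - 30393) - 23210 = (4*sqrt(46) - 30393) - 23210 = (-30393 + 4*sqrt(46)) - 23210 = -53603 + 4*sqrt(46)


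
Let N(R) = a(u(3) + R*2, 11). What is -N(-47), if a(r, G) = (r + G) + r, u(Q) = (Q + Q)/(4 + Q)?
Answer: 1227/7 ≈ 175.29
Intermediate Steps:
u(Q) = 2*Q/(4 + Q) (u(Q) = (2*Q)/(4 + Q) = 2*Q/(4 + Q))
a(r, G) = G + 2*r (a(r, G) = (G + r) + r = G + 2*r)
N(R) = 89/7 + 4*R (N(R) = 11 + 2*(2*3/(4 + 3) + R*2) = 11 + 2*(2*3/7 + 2*R) = 11 + 2*(2*3*(⅐) + 2*R) = 11 + 2*(6/7 + 2*R) = 11 + (12/7 + 4*R) = 89/7 + 4*R)
-N(-47) = -(89/7 + 4*(-47)) = -(89/7 - 188) = -1*(-1227/7) = 1227/7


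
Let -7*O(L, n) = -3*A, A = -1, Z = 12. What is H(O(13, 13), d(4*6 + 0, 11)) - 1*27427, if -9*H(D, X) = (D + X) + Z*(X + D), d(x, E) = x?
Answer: -576682/21 ≈ -27461.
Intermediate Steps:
O(L, n) = -3/7 (O(L, n) = -(-3)*(-1)/7 = -1/7*3 = -3/7)
H(D, X) = -13*D/9 - 13*X/9 (H(D, X) = -((D + X) + 12*(X + D))/9 = -((D + X) + 12*(D + X))/9 = -((D + X) + (12*D + 12*X))/9 = -(13*D + 13*X)/9 = -13*D/9 - 13*X/9)
H(O(13, 13), d(4*6 + 0, 11)) - 1*27427 = (-13/9*(-3/7) - 13*(4*6 + 0)/9) - 1*27427 = (13/21 - 13*(24 + 0)/9) - 27427 = (13/21 - 13/9*24) - 27427 = (13/21 - 104/3) - 27427 = -715/21 - 27427 = -576682/21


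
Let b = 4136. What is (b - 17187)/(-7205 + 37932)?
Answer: -13051/30727 ≈ -0.42474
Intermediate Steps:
(b - 17187)/(-7205 + 37932) = (4136 - 17187)/(-7205 + 37932) = -13051/30727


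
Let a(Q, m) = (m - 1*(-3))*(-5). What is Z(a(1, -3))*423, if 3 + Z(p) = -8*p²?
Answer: -1269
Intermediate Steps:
a(Q, m) = -15 - 5*m (a(Q, m) = (m + 3)*(-5) = (3 + m)*(-5) = -15 - 5*m)
Z(p) = -3 - 8*p²
Z(a(1, -3))*423 = (-3 - 8*(-15 - 5*(-3))²)*423 = (-3 - 8*(-15 + 15)²)*423 = (-3 - 8*0²)*423 = (-3 - 8*0)*423 = (-3 + 0)*423 = -3*423 = -1269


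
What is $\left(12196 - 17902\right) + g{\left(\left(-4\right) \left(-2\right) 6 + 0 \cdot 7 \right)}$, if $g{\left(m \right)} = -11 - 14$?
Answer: $-5731$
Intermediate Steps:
$g{\left(m \right)} = -25$
$\left(12196 - 17902\right) + g{\left(\left(-4\right) \left(-2\right) 6 + 0 \cdot 7 \right)} = \left(12196 - 17902\right) - 25 = -5706 - 25 = -5731$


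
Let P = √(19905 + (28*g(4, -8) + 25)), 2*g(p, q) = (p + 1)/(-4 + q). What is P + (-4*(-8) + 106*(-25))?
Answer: -2618 + √717270/6 ≈ -2476.8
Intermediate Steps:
g(p, q) = (1 + p)/(2*(-4 + q)) (g(p, q) = ((p + 1)/(-4 + q))/2 = ((1 + p)/(-4 + q))/2 = (1 + p)/(2*(-4 + q)))
P = √717270/6 (P = √(19905 + (28*((1 + 4)/(2*(-4 - 8))) + 25)) = √(19905 + (28*((½)*5/(-12)) + 25)) = √(19905 + (28*((½)*(-1/12)*5) + 25)) = √(19905 + (28*(-5/24) + 25)) = √(19905 + (-35/6 + 25)) = √(19905 + 115/6) = √(119545/6) = √717270/6 ≈ 141.15)
P + (-4*(-8) + 106*(-25)) = √717270/6 + (-4*(-8) + 106*(-25)) = √717270/6 + (32 - 2650) = √717270/6 - 2618 = -2618 + √717270/6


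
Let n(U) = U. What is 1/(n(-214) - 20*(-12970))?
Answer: 1/259186 ≈ 3.8582e-6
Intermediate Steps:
1/(n(-214) - 20*(-12970)) = 1/(-214 - 20*(-12970)) = 1/(-214 + 259400) = 1/259186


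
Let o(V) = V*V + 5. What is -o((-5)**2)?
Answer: -630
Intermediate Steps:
o(V) = 5 + V**2 (o(V) = V**2 + 5 = 5 + V**2)
-o((-5)**2) = -(5 + ((-5)**2)**2) = -(5 + 25**2) = -(5 + 625) = -1*630 = -630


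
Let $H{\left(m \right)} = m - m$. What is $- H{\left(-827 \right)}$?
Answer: $0$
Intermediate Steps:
$H{\left(m \right)} = 0$
$- H{\left(-827 \right)} = \left(-1\right) 0 = 0$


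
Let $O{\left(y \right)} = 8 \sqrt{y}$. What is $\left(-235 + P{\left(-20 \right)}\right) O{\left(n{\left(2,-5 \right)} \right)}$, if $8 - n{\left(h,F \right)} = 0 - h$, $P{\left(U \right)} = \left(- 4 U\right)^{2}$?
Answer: $49320 \sqrt{10} \approx 1.5596 \cdot 10^{5}$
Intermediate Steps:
$P{\left(U \right)} = 16 U^{2}$
$n{\left(h,F \right)} = 8 + h$ ($n{\left(h,F \right)} = 8 - \left(0 - h\right) = 8 - - h = 8 + h$)
$\left(-235 + P{\left(-20 \right)}\right) O{\left(n{\left(2,-5 \right)} \right)} = \left(-235 + 16 \left(-20\right)^{2}\right) 8 \sqrt{8 + 2} = \left(-235 + 16 \cdot 400\right) 8 \sqrt{10} = \left(-235 + 6400\right) 8 \sqrt{10} = 6165 \cdot 8 \sqrt{10} = 49320 \sqrt{10}$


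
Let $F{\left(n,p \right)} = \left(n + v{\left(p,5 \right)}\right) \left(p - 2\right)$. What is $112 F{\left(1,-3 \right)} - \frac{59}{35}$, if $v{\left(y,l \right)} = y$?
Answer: $\frac{39141}{35} \approx 1118.3$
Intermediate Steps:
$F{\left(n,p \right)} = \left(-2 + p\right) \left(n + p\right)$ ($F{\left(n,p \right)} = \left(n + p\right) \left(p - 2\right) = \left(n + p\right) \left(-2 + p\right) = \left(-2 + p\right) \left(n + p\right)$)
$112 F{\left(1,-3 \right)} - \frac{59}{35} = 112 \left(\left(-3\right)^{2} - 2 - -6 + 1 \left(-3\right)\right) - \frac{59}{35} = 112 \left(9 - 2 + 6 - 3\right) - \frac{59}{35} = 112 \cdot 10 - \frac{59}{35} = 1120 - \frac{59}{35} = \frac{39141}{35}$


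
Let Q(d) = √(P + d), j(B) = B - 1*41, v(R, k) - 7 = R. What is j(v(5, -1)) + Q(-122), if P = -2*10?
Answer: -29 + I*√142 ≈ -29.0 + 11.916*I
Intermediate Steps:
P = -20
v(R, k) = 7 + R
j(B) = -41 + B (j(B) = B - 41 = -41 + B)
Q(d) = √(-20 + d)
j(v(5, -1)) + Q(-122) = (-41 + (7 + 5)) + √(-20 - 122) = (-41 + 12) + √(-142) = -29 + I*√142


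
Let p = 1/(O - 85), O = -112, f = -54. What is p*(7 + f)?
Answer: 47/197 ≈ 0.23858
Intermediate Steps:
p = -1/197 (p = 1/(-112 - 85) = 1/(-197) = -1/197 ≈ -0.0050761)
p*(7 + f) = -(7 - 54)/197 = -1/197*(-47) = 47/197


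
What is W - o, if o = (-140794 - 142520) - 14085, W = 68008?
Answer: 365407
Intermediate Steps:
o = -297399 (o = -283314 - 14085 = -297399)
W - o = 68008 - 1*(-297399) = 68008 + 297399 = 365407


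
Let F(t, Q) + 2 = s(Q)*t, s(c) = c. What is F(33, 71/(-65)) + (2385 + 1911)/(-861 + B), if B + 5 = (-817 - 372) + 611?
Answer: -962563/23465 ≈ -41.021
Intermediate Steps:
B = -583 (B = -5 + ((-817 - 372) + 611) = -5 + (-1189 + 611) = -5 - 578 = -583)
F(t, Q) = -2 + Q*t
F(33, 71/(-65)) + (2385 + 1911)/(-861 + B) = (-2 + (71/(-65))*33) + (2385 + 1911)/(-861 - 583) = (-2 + (71*(-1/65))*33) + 4296/(-1444) = (-2 - 71/65*33) + 4296*(-1/1444) = (-2 - 2343/65) - 1074/361 = -2473/65 - 1074/361 = -962563/23465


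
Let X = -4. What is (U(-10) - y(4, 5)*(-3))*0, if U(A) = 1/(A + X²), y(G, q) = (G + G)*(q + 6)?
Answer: 0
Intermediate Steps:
y(G, q) = 2*G*(6 + q) (y(G, q) = (2*G)*(6 + q) = 2*G*(6 + q))
U(A) = 1/(16 + A) (U(A) = 1/(A + (-4)²) = 1/(A + 16) = 1/(16 + A))
(U(-10) - y(4, 5)*(-3))*0 = (1/(16 - 10) - 2*4*(6 + 5)*(-3))*0 = (1/6 - 2*4*11*(-3))*0 = (⅙ - 1*88*(-3))*0 = (⅙ - 88*(-3))*0 = (⅙ + 264)*0 = (1585/6)*0 = 0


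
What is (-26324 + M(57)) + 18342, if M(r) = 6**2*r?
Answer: -5930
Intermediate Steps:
M(r) = 36*r
(-26324 + M(57)) + 18342 = (-26324 + 36*57) + 18342 = (-26324 + 2052) + 18342 = -24272 + 18342 = -5930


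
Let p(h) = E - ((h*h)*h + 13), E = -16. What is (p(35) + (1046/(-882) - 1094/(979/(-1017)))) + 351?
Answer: -17881645966/431739 ≈ -41418.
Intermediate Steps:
p(h) = -29 - h³ (p(h) = -16 - ((h*h)*h + 13) = -16 - (h²*h + 13) = -16 - (h³ + 13) = -16 - (13 + h³) = -16 + (-13 - h³) = -29 - h³)
(p(35) + (1046/(-882) - 1094/(979/(-1017)))) + 351 = ((-29 - 1*35³) + (1046/(-882) - 1094/(979/(-1017)))) + 351 = ((-29 - 1*42875) + (1046*(-1/882) - 1094/(979*(-1/1017)))) + 351 = ((-29 - 42875) + (-523/441 - 1094/(-979/1017))) + 351 = (-42904 + (-523/441 - 1094*(-1017/979))) + 351 = (-42904 + (-523/441 + 1112598/979)) + 351 = (-42904 + 490143701/431739) + 351 = -18033186355/431739 + 351 = -17881645966/431739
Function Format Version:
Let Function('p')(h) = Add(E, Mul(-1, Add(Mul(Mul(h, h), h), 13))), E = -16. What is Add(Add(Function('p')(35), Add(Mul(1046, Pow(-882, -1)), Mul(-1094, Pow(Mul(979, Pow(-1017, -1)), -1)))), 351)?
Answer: Rational(-17881645966, 431739) ≈ -41418.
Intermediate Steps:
Function('p')(h) = Add(-29, Mul(-1, Pow(h, 3))) (Function('p')(h) = Add(-16, Mul(-1, Add(Mul(Mul(h, h), h), 13))) = Add(-16, Mul(-1, Add(Mul(Pow(h, 2), h), 13))) = Add(-16, Mul(-1, Add(Pow(h, 3), 13))) = Add(-16, Mul(-1, Add(13, Pow(h, 3)))) = Add(-16, Add(-13, Mul(-1, Pow(h, 3)))) = Add(-29, Mul(-1, Pow(h, 3))))
Add(Add(Function('p')(35), Add(Mul(1046, Pow(-882, -1)), Mul(-1094, Pow(Mul(979, Pow(-1017, -1)), -1)))), 351) = Add(Add(Add(-29, Mul(-1, Pow(35, 3))), Add(Mul(1046, Pow(-882, -1)), Mul(-1094, Pow(Mul(979, Pow(-1017, -1)), -1)))), 351) = Add(Add(Add(-29, Mul(-1, 42875)), Add(Mul(1046, Rational(-1, 882)), Mul(-1094, Pow(Mul(979, Rational(-1, 1017)), -1)))), 351) = Add(Add(Add(-29, -42875), Add(Rational(-523, 441), Mul(-1094, Pow(Rational(-979, 1017), -1)))), 351) = Add(Add(-42904, Add(Rational(-523, 441), Mul(-1094, Rational(-1017, 979)))), 351) = Add(Add(-42904, Add(Rational(-523, 441), Rational(1112598, 979))), 351) = Add(Add(-42904, Rational(490143701, 431739)), 351) = Add(Rational(-18033186355, 431739), 351) = Rational(-17881645966, 431739)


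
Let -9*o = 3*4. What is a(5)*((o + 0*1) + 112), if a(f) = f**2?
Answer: 8300/3 ≈ 2766.7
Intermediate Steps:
o = -4/3 ≈ -1.3333
a(5)*((o + 0*1) + 112) = 5**2*((-4/3 + 0*1) + 112) = 25*((-4/3 + 0) + 112) = 25*(-4/3 + 112) = 25*(332/3) = 8300/3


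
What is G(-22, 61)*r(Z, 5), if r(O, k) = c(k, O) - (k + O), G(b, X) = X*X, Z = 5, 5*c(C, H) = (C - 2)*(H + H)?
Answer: -14884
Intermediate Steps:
c(C, H) = 2*H*(-2 + C)/5 (c(C, H) = ((C - 2)*(H + H))/5 = ((-2 + C)*(2*H))/5 = (2*H*(-2 + C))/5 = 2*H*(-2 + C)/5)
G(b, X) = X²
r(O, k) = -O - k + 2*O*(-2 + k)/5 (r(O, k) = 2*O*(-2 + k)/5 - (k + O) = 2*O*(-2 + k)/5 - (O + k) = 2*O*(-2 + k)/5 + (-O - k) = -O - k + 2*O*(-2 + k)/5)
G(-22, 61)*r(Z, 5) = 61²*(-1*5 - 1*5 + (⅖)*5*(-2 + 5)) = 3721*(-5 - 5 + (⅖)*5*3) = 3721*(-5 - 5 + 6) = 3721*(-4) = -14884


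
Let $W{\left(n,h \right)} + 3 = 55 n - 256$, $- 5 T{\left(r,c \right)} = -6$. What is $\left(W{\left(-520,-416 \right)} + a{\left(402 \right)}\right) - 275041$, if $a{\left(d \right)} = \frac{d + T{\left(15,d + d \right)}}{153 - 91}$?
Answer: $- \frac{47103492}{155} \approx -3.0389 \cdot 10^{5}$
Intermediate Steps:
$T{\left(r,c \right)} = \frac{6}{5}$ ($T{\left(r,c \right)} = \left(- \frac{1}{5}\right) \left(-6\right) = \frac{6}{5}$)
$a{\left(d \right)} = \frac{3}{155} + \frac{d}{62}$ ($a{\left(d \right)} = \frac{d + \frac{6}{5}}{153 - 91} = \frac{\frac{6}{5} + d}{62} = \left(\frac{6}{5} + d\right) \frac{1}{62} = \frac{3}{155} + \frac{d}{62}$)
$W{\left(n,h \right)} = -259 + 55 n$ ($W{\left(n,h \right)} = -3 + \left(55 n - 256\right) = -3 + \left(-256 + 55 n\right) = -259 + 55 n$)
$\left(W{\left(-520,-416 \right)} + a{\left(402 \right)}\right) - 275041 = \left(\left(-259 + 55 \left(-520\right)\right) + \left(\frac{3}{155} + \frac{1}{62} \cdot 402\right)\right) - 275041 = \left(\left(-259 - 28600\right) + \left(\frac{3}{155} + \frac{201}{31}\right)\right) - 275041 = \left(-28859 + \frac{1008}{155}\right) - 275041 = - \frac{4472137}{155} - 275041 = - \frac{47103492}{155}$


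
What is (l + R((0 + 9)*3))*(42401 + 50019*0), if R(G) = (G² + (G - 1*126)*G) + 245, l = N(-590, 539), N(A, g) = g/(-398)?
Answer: -28694495141/398 ≈ -7.2097e+7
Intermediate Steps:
N(A, g) = -g/398 (N(A, g) = g*(-1/398) = -g/398)
l = -539/398 (l = -1/398*539 = -539/398 ≈ -1.3543)
R(G) = 245 + G² + G*(-126 + G) (R(G) = (G² + (G - 126)*G) + 245 = (G² + (-126 + G)*G) + 245 = (G² + G*(-126 + G)) + 245 = 245 + G² + G*(-126 + G))
(l + R((0 + 9)*3))*(42401 + 50019*0) = (-539/398 + (245 - 126*(0 + 9)*3 + 2*((0 + 9)*3)²))*(42401 + 50019*0) = (-539/398 + (245 - 1134*3 + 2*(9*3)²))*(42401 + 0) = (-539/398 + (245 - 126*27 + 2*27²))*42401 = (-539/398 + (245 - 3402 + 2*729))*42401 = (-539/398 + (245 - 3402 + 1458))*42401 = (-539/398 - 1699)*42401 = -676741/398*42401 = -28694495141/398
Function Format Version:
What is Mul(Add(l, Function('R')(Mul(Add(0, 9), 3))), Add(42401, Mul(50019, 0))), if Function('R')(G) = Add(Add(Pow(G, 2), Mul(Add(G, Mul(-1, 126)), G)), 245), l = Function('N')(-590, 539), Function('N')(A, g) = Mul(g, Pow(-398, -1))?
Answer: Rational(-28694495141, 398) ≈ -7.2097e+7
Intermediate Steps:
Function('N')(A, g) = Mul(Rational(-1, 398), g) (Function('N')(A, g) = Mul(g, Rational(-1, 398)) = Mul(Rational(-1, 398), g))
l = Rational(-539, 398) (l = Mul(Rational(-1, 398), 539) = Rational(-539, 398) ≈ -1.3543)
Function('R')(G) = Add(245, Pow(G, 2), Mul(G, Add(-126, G))) (Function('R')(G) = Add(Add(Pow(G, 2), Mul(Add(G, -126), G)), 245) = Add(Add(Pow(G, 2), Mul(Add(-126, G), G)), 245) = Add(Add(Pow(G, 2), Mul(G, Add(-126, G))), 245) = Add(245, Pow(G, 2), Mul(G, Add(-126, G))))
Mul(Add(l, Function('R')(Mul(Add(0, 9), 3))), Add(42401, Mul(50019, 0))) = Mul(Add(Rational(-539, 398), Add(245, Mul(-126, Mul(Add(0, 9), 3)), Mul(2, Pow(Mul(Add(0, 9), 3), 2)))), Add(42401, Mul(50019, 0))) = Mul(Add(Rational(-539, 398), Add(245, Mul(-126, Mul(9, 3)), Mul(2, Pow(Mul(9, 3), 2)))), Add(42401, 0)) = Mul(Add(Rational(-539, 398), Add(245, Mul(-126, 27), Mul(2, Pow(27, 2)))), 42401) = Mul(Add(Rational(-539, 398), Add(245, -3402, Mul(2, 729))), 42401) = Mul(Add(Rational(-539, 398), Add(245, -3402, 1458)), 42401) = Mul(Add(Rational(-539, 398), -1699), 42401) = Mul(Rational(-676741, 398), 42401) = Rational(-28694495141, 398)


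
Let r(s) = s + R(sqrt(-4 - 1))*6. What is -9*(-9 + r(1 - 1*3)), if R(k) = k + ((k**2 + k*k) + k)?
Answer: 639 - 108*I*sqrt(5) ≈ 639.0 - 241.5*I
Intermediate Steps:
R(k) = 2*k + 2*k**2 (R(k) = k + ((k**2 + k**2) + k) = k + (2*k**2 + k) = k + (k + 2*k**2) = 2*k + 2*k**2)
r(s) = s + 12*I*sqrt(5)*(1 + I*sqrt(5)) (r(s) = s + (2*sqrt(-4 - 1)*(1 + sqrt(-4 - 1)))*6 = s + (2*sqrt(-5)*(1 + sqrt(-5)))*6 = s + (2*(I*sqrt(5))*(1 + I*sqrt(5)))*6 = s + (2*I*sqrt(5)*(1 + I*sqrt(5)))*6 = s + 12*I*sqrt(5)*(1 + I*sqrt(5)))
-9*(-9 + r(1 - 1*3)) = -9*(-9 + (-60 + (1 - 1*3) + 12*I*sqrt(5))) = -9*(-9 + (-60 + (1 - 3) + 12*I*sqrt(5))) = -9*(-9 + (-60 - 2 + 12*I*sqrt(5))) = -9*(-9 + (-62 + 12*I*sqrt(5))) = -9*(-71 + 12*I*sqrt(5)) = 639 - 108*I*sqrt(5)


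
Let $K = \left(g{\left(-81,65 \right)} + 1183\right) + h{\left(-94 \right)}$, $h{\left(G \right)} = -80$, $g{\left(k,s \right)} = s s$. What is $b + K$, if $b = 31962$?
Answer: $37290$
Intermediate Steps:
$g{\left(k,s \right)} = s^{2}$
$K = 5328$ ($K = \left(65^{2} + 1183\right) - 80 = \left(4225 + 1183\right) - 80 = 5408 - 80 = 5328$)
$b + K = 31962 + 5328 = 37290$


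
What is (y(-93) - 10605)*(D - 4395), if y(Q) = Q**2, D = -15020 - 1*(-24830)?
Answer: -10591740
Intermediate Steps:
D = 9810 (D = -15020 + 24830 = 9810)
(y(-93) - 10605)*(D - 4395) = ((-93)**2 - 10605)*(9810 - 4395) = (8649 - 10605)*5415 = -1956*5415 = -10591740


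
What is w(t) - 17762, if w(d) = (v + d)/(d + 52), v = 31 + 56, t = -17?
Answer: -17760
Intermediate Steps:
v = 87
w(d) = (87 + d)/(52 + d) (w(d) = (87 + d)/(d + 52) = (87 + d)/(52 + d))
w(t) - 17762 = (87 - 17)/(52 - 17) - 17762 = 70/35 - 17762 = (1/35)*70 - 17762 = 2 - 17762 = -17760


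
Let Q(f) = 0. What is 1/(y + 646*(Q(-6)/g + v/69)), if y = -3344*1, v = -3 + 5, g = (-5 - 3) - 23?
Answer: -69/229444 ≈ -0.00030073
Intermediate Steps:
g = -31 (g = -8 - 23 = -31)
v = 2
y = -3344
1/(y + 646*(Q(-6)/g + v/69)) = 1/(-3344 + 646*(0/(-31) + 2/69)) = 1/(-3344 + 646*(0*(-1/31) + 2*(1/69))) = 1/(-3344 + 646*(0 + 2/69)) = 1/(-3344 + 646*(2/69)) = 1/(-3344 + 1292/69) = 1/(-229444/69) = -69/229444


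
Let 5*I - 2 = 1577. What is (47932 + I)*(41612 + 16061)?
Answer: 13912976847/5 ≈ 2.7826e+9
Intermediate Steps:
I = 1579/5 (I = ⅖ + (⅕)*1577 = ⅖ + 1577/5 = 1579/5 ≈ 315.80)
(47932 + I)*(41612 + 16061) = (47932 + 1579/5)*(41612 + 16061) = (241239/5)*57673 = 13912976847/5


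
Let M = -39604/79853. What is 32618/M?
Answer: -1302322577/19802 ≈ -65767.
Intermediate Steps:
M = -39604/79853 (M = -39604*1/79853 = -39604/79853 ≈ -0.49596)
32618/M = 32618/(-39604/79853) = 32618*(-79853/39604) = -1302322577/19802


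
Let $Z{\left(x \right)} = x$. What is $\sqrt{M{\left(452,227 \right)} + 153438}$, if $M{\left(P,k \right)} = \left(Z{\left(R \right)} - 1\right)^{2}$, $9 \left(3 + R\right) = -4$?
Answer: $\frac{\sqrt{12430078}}{9} \approx 391.74$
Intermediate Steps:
$R = - \frac{31}{9}$ ($R = -3 + \frac{1}{9} \left(-4\right) = -3 - \frac{4}{9} = - \frac{31}{9} \approx -3.4444$)
$M{\left(P,k \right)} = \frac{1600}{81}$ ($M{\left(P,k \right)} = \left(- \frac{31}{9} - 1\right)^{2} = \left(- \frac{40}{9}\right)^{2} = \frac{1600}{81}$)
$\sqrt{M{\left(452,227 \right)} + 153438} = \sqrt{\frac{1600}{81} + 153438} = \sqrt{\frac{12430078}{81}} = \frac{\sqrt{12430078}}{9}$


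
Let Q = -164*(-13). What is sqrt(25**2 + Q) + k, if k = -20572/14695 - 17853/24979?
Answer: -776217823/367066405 + sqrt(2757) ≈ 50.393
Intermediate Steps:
Q = 2132
k = -776217823/367066405 (k = -20572*1/14695 - 17853*1/24979 = -20572/14695 - 17853/24979 = -776217823/367066405 ≈ -2.1147)
sqrt(25**2 + Q) + k = sqrt(25**2 + 2132) - 776217823/367066405 = sqrt(625 + 2132) - 776217823/367066405 = sqrt(2757) - 776217823/367066405 = -776217823/367066405 + sqrt(2757)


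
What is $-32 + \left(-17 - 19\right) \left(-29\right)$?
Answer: $1012$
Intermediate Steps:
$-32 + \left(-17 - 19\right) \left(-29\right) = -32 - -1044 = -32 + 1044 = 1012$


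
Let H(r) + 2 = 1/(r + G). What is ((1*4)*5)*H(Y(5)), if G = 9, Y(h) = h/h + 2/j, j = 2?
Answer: -420/11 ≈ -38.182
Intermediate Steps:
Y(h) = 2 (Y(h) = h/h + 2/2 = 1 + 2*(1/2) = 1 + 1 = 2)
H(r) = -2 + 1/(9 + r) (H(r) = -2 + 1/(r + 9) = -2 + 1/(9 + r))
((1*4)*5)*H(Y(5)) = ((1*4)*5)*((-17 - 2*2)/(9 + 2)) = (4*5)*((-17 - 4)/11) = 20*((1/11)*(-21)) = 20*(-21/11) = -420/11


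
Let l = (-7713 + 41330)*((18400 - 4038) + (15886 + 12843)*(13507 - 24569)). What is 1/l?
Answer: -1/10683006448812 ≈ -9.3607e-14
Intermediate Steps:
l = -10683006448812 (l = 33617*(14362 + 28729*(-11062)) = 33617*(14362 - 317800198) = 33617*(-317785836) = -10683006448812)
1/l = 1/(-10683006448812) = -1/10683006448812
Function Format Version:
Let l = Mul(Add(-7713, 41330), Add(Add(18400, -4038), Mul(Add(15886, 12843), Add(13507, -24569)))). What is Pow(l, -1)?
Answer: Rational(-1, 10683006448812) ≈ -9.3607e-14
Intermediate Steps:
l = -10683006448812 (l = Mul(33617, Add(14362, Mul(28729, -11062))) = Mul(33617, Add(14362, -317800198)) = Mul(33617, -317785836) = -10683006448812)
Pow(l, -1) = Pow(-10683006448812, -1) = Rational(-1, 10683006448812)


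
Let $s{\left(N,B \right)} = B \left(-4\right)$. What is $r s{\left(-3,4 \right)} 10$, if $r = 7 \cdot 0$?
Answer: $0$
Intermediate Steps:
$r = 0$
$s{\left(N,B \right)} = - 4 B$
$r s{\left(-3,4 \right)} 10 = 0 \left(\left(-4\right) 4\right) 10 = 0 \left(-16\right) 10 = 0 \cdot 10 = 0$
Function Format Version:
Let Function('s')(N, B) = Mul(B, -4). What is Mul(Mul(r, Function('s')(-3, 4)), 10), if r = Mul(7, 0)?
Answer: 0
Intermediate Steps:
r = 0
Function('s')(N, B) = Mul(-4, B)
Mul(Mul(r, Function('s')(-3, 4)), 10) = Mul(Mul(0, Mul(-4, 4)), 10) = Mul(Mul(0, -16), 10) = Mul(0, 10) = 0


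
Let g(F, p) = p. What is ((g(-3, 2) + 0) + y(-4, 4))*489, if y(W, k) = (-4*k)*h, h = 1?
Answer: -6846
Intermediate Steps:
y(W, k) = -4*k (y(W, k) = -4*k*1 = -4*k)
((g(-3, 2) + 0) + y(-4, 4))*489 = ((2 + 0) - 4*4)*489 = (2 - 16)*489 = -14*489 = -6846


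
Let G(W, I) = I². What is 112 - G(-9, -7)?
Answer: 63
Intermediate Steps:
112 - G(-9, -7) = 112 - 1*(-7)² = 112 - 1*49 = 112 - 49 = 63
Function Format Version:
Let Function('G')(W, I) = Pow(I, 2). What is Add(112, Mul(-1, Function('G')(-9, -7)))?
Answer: 63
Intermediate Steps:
Add(112, Mul(-1, Function('G')(-9, -7))) = Add(112, Mul(-1, Pow(-7, 2))) = Add(112, Mul(-1, 49)) = Add(112, -49) = 63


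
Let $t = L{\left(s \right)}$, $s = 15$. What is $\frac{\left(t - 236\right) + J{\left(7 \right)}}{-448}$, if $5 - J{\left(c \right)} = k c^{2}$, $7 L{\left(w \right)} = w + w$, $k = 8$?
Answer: $\frac{4331}{3136} \approx 1.3811$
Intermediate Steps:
$L{\left(w \right)} = \frac{2 w}{7}$ ($L{\left(w \right)} = \frac{w + w}{7} = \frac{2 w}{7}$)
$t = \frac{30}{7}$ ($t = \frac{2}{7} \cdot 15 = \frac{30}{7} \approx 4.2857$)
$J{\left(c \right)} = 5 - 8 c^{2}$
$\frac{\left(t - 236\right) + J{\left(7 \right)}}{-448} = \frac{\left(\frac{30}{7} - 236\right) + \left(5 - 8 \cdot 7^{2}\right)}{-448} = \left(- \frac{1622}{7} + \left(5 - 392\right)\right) \left(- \frac{1}{448}\right) = \left(- \frac{1622}{7} - 387\right) \left(- \frac{1}{448}\right) = \left(- \frac{4331}{7}\right) \left(- \frac{1}{448}\right) = \frac{4331}{3136}$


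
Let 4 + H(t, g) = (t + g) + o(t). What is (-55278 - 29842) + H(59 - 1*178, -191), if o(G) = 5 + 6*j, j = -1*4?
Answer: -85453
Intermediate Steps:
j = -4
o(G) = -19 (o(G) = 5 + 6*(-4) = 5 - 24 = -19)
H(t, g) = -23 + g + t (H(t, g) = -4 + ((t + g) - 19) = -4 + ((g + t) - 19) = -4 + (-19 + g + t) = -23 + g + t)
(-55278 - 29842) + H(59 - 1*178, -191) = (-55278 - 29842) + (-23 - 191 + (59 - 1*178)) = -85120 + (-23 - 191 + (59 - 178)) = -85120 + (-23 - 191 - 119) = -85120 - 333 = -85453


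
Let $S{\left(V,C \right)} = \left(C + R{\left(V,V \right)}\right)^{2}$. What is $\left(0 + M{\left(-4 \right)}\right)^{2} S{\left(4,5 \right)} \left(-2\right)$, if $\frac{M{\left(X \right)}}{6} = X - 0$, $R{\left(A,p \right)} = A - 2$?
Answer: $-56448$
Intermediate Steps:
$R{\left(A,p \right)} = -2 + A$ ($R{\left(A,p \right)} = A - 2 = -2 + A$)
$M{\left(X \right)} = 6 X$ ($M{\left(X \right)} = 6 \left(X - 0\right) = 6 \left(X + 0\right) = 6 X$)
$S{\left(V,C \right)} = \left(-2 + C + V\right)^{2}$ ($S{\left(V,C \right)} = \left(C + \left(-2 + V\right)\right)^{2} = \left(-2 + C + V\right)^{2}$)
$\left(0 + M{\left(-4 \right)}\right)^{2} S{\left(4,5 \right)} \left(-2\right) = \left(0 + 6 \left(-4\right)\right)^{2} \left(-2 + 5 + 4\right)^{2} \left(-2\right) = \left(0 - 24\right)^{2} \cdot 7^{2} \left(-2\right) = \left(-24\right)^{2} \cdot 49 \left(-2\right) = 576 \cdot 49 \left(-2\right) = 28224 \left(-2\right) = -56448$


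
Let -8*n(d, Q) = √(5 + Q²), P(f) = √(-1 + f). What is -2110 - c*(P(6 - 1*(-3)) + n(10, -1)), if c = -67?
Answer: -2110 + 134*√2 - 67*√6/8 ≈ -1941.0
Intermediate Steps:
n(d, Q) = -√(5 + Q²)/8
-2110 - c*(P(6 - 1*(-3)) + n(10, -1)) = -2110 - (-67)*(√(-1 + (6 - 1*(-3))) - √(5 + (-1)²)/8) = -2110 - (-67)*(√(-1 + (6 + 3)) - √(5 + 1)/8) = -2110 - (-67)*(√(-1 + 9) - √6/8) = -2110 - (-67)*(√8 - √6/8) = -2110 - (-67)*(2*√2 - √6/8) = -2110 - (-134*√2 + 67*√6/8) = -2110 + (134*√2 - 67*√6/8) = -2110 + 134*√2 - 67*√6/8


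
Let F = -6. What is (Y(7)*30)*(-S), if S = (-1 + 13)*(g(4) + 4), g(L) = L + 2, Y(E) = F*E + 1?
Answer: 147600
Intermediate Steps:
Y(E) = 1 - 6*E (Y(E) = -6*E + 1 = 1 - 6*E)
g(L) = 2 + L
S = 120 (S = (-1 + 13)*((2 + 4) + 4) = 12*(6 + 4) = 12*10 = 120)
(Y(7)*30)*(-S) = ((1 - 6*7)*30)*(-1*120) = ((1 - 42)*30)*(-120) = -41*30*(-120) = -1230*(-120) = 147600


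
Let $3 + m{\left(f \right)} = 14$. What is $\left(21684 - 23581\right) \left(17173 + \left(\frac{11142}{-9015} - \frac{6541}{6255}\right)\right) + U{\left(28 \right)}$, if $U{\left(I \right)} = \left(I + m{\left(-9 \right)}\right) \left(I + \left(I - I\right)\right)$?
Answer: $- \frac{24489110842252}{751851} \approx -3.2572 \cdot 10^{7}$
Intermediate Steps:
$m{\left(f \right)} = 11$ ($m{\left(f \right)} = -3 + 14 = 11$)
$U{\left(I \right)} = I \left(11 + I\right)$ ($U{\left(I \right)} = \left(I + 11\right) \left(I + \left(I - I\right)\right) = \left(11 + I\right) \left(I + 0\right) = \left(11 + I\right) I = I \left(11 + I\right)$)
$\left(21684 - 23581\right) \left(17173 + \left(\frac{11142}{-9015} - \frac{6541}{6255}\right)\right) + U{\left(28 \right)} = \left(21684 - 23581\right) \left(17173 + \left(\frac{11142}{-9015} - \frac{6541}{6255}\right)\right) + 28 \left(11 + 28\right) = - 1897 \left(17173 + \left(11142 \left(- \frac{1}{9015}\right) - \frac{6541}{6255}\right)\right) + 28 \cdot 39 = - 1897 \left(17173 - \frac{1715471}{751851}\right) + 1092 = \left(-1897\right) \frac{12909821752}{751851} + 1092 = - \frac{24489931863544}{751851} + 1092 = - \frac{24489110842252}{751851}$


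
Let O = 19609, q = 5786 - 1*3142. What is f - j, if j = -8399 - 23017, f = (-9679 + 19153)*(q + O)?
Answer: 210856338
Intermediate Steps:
q = 2644 (q = 5786 - 3142 = 2644)
f = 210824922 (f = (-9679 + 19153)*(2644 + 19609) = 9474*22253 = 210824922)
j = -31416
f - j = 210824922 - 1*(-31416) = 210824922 + 31416 = 210856338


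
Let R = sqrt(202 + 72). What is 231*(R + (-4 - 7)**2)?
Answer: 27951 + 231*sqrt(274) ≈ 31775.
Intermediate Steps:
R = sqrt(274) ≈ 16.553
231*(R + (-4 - 7)**2) = 231*(sqrt(274) + (-4 - 7)**2) = 231*(sqrt(274) + (-11)**2) = 231*(sqrt(274) + 121) = 231*(121 + sqrt(274)) = 27951 + 231*sqrt(274)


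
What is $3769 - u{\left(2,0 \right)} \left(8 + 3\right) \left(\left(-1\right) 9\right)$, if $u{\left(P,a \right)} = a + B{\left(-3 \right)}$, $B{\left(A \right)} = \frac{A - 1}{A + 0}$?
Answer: $3901$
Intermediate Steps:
$B{\left(A \right)} = \frac{-1 + A}{A}$
$u{\left(P,a \right)} = \frac{4}{3} + a$ ($u{\left(P,a \right)} = a + \frac{-1 - 3}{-3} = a - - \frac{4}{3} = a + \frac{4}{3} = \frac{4}{3} + a$)
$3769 - u{\left(2,0 \right)} \left(8 + 3\right) \left(\left(-1\right) 9\right) = 3769 - \left(\frac{4}{3} + 0\right) \left(8 + 3\right) \left(\left(-1\right) 9\right) = 3769 - \frac{4}{3} \cdot 11 \left(-9\right) = 3769 - \frac{44}{3} \left(-9\right) = 3769 - -132 = 3769 + 132 = 3901$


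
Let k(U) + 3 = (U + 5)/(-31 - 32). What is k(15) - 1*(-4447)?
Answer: 279952/63 ≈ 4443.7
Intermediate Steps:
k(U) = -194/63 - U/63 (k(U) = -3 + (U + 5)/(-31 - 32) = -3 + (5 + U)/(-63) = -3 + (5 + U)*(-1/63) = -3 + (-5/63 - U/63) = -194/63 - U/63)
k(15) - 1*(-4447) = (-194/63 - 1/63*15) - 1*(-4447) = (-194/63 - 5/21) + 4447 = -209/63 + 4447 = 279952/63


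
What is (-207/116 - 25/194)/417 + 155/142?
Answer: 362107951/333137964 ≈ 1.0870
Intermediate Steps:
(-207/116 - 25/194)/417 + 155/142 = (-207*1/116 - 25*1/194)*(1/417) + 155*(1/142) = (-207/116 - 25/194)*(1/417) + 155/142 = -21529/11252*1/417 + 155/142 = -21529/4692084 + 155/142 = 362107951/333137964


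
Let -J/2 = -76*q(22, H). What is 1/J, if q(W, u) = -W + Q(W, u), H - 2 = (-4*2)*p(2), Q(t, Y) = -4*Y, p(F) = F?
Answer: 1/5168 ≈ 0.00019350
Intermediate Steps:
H = -14 (H = 2 - 4*2*2 = 2 - 8*2 = 2 - 16 = -14)
q(W, u) = -W - 4*u
J = 5168 (J = -(-152)*(-1*22 - 4*(-14)) = -(-152)*(-22 + 56) = -(-152)*34 = -2*(-2584) = 5168)
1/J = 1/5168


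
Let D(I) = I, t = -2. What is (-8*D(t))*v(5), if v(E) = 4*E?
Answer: 320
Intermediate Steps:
(-8*D(t))*v(5) = (-8*(-2))*(4*5) = 16*20 = 320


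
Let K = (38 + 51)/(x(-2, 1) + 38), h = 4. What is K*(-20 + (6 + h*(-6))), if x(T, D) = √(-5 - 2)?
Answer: -128516/1451 + 3382*I*√7/1451 ≈ -88.571 + 6.1667*I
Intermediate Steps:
x(T, D) = I*√7 (x(T, D) = √(-7) = I*√7)
K = 89/(38 + I*√7) (K = (38 + 51)/(I*√7 + 38) = 89/(38 + I*√7) ≈ 2.3308 - 0.16228*I)
K*(-20 + (6 + h*(-6))) = (3382/1451 - 89*I*√7/1451)*(-20 + (6 + 4*(-6))) = (3382/1451 - 89*I*√7/1451)*(-20 + (6 - 24)) = (3382/1451 - 89*I*√7/1451)*(-20 - 18) = (3382/1451 - 89*I*√7/1451)*(-38) = -128516/1451 + 3382*I*√7/1451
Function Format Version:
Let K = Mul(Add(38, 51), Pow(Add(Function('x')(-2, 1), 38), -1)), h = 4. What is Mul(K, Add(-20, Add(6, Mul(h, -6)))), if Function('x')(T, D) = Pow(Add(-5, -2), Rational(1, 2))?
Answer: Add(Rational(-128516, 1451), Mul(Rational(3382, 1451), I, Pow(7, Rational(1, 2)))) ≈ Add(-88.571, Mul(6.1667, I))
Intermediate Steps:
Function('x')(T, D) = Mul(I, Pow(7, Rational(1, 2))) (Function('x')(T, D) = Pow(-7, Rational(1, 2)) = Mul(I, Pow(7, Rational(1, 2))))
K = Mul(89, Pow(Add(38, Mul(I, Pow(7, Rational(1, 2)))), -1)) (K = Mul(Add(38, 51), Pow(Add(Mul(I, Pow(7, Rational(1, 2))), 38), -1)) = Mul(89, Pow(Add(38, Mul(I, Pow(7, Rational(1, 2)))), -1)) ≈ Add(2.3308, Mul(-0.16228, I)))
Mul(K, Add(-20, Add(6, Mul(h, -6)))) = Mul(Add(Rational(3382, 1451), Mul(Rational(-89, 1451), I, Pow(7, Rational(1, 2)))), Add(-20, Add(6, Mul(4, -6)))) = Mul(Add(Rational(3382, 1451), Mul(Rational(-89, 1451), I, Pow(7, Rational(1, 2)))), Add(-20, Add(6, -24))) = Mul(Add(Rational(3382, 1451), Mul(Rational(-89, 1451), I, Pow(7, Rational(1, 2)))), Add(-20, -18)) = Mul(Add(Rational(3382, 1451), Mul(Rational(-89, 1451), I, Pow(7, Rational(1, 2)))), -38) = Add(Rational(-128516, 1451), Mul(Rational(3382, 1451), I, Pow(7, Rational(1, 2))))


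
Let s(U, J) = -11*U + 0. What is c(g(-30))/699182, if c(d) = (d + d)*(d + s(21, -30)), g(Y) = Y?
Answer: 7830/349591 ≈ 0.022398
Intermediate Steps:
s(U, J) = -11*U
c(d) = 2*d*(-231 + d) (c(d) = (d + d)*(d - 11*21) = (2*d)*(d - 231) = (2*d)*(-231 + d) = 2*d*(-231 + d))
c(g(-30))/699182 = (2*(-30)*(-231 - 30))/699182 = (2*(-30)*(-261))*(1/699182) = 15660*(1/699182) = 7830/349591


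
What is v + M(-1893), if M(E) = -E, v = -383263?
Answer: -381370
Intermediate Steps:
v + M(-1893) = -383263 - 1*(-1893) = -383263 + 1893 = -381370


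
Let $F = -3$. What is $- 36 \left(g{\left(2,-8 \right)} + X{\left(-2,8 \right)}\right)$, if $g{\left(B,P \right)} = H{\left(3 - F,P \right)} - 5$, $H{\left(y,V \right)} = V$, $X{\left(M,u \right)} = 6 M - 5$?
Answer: $1080$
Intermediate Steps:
$X{\left(M,u \right)} = -5 + 6 M$
$g{\left(B,P \right)} = -5 + P$ ($g{\left(B,P \right)} = P - 5 = -5 + P$)
$- 36 \left(g{\left(2,-8 \right)} + X{\left(-2,8 \right)}\right) = - 36 \left(\left(-5 - 8\right) + \left(-5 + 6 \left(-2\right)\right)\right) = - 36 \left(-13 - 17\right) = \left(-36\right) \left(-30\right) = 1080$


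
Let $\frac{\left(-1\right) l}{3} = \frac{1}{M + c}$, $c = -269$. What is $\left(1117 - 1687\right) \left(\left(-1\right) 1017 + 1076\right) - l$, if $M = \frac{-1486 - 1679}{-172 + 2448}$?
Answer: $- \frac{20696211498}{615409} \approx -33630.0$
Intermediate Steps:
$M = - \frac{3165}{2276} \approx -1.3906$
$l = \frac{6828}{615409}$ ($l = - \frac{3}{- \frac{3165}{2276} - 269} = - \frac{3}{- \frac{615409}{2276}} = \left(-3\right) \left(- \frac{2276}{615409}\right) = \frac{6828}{615409} \approx 0.011095$)
$\left(1117 - 1687\right) \left(\left(-1\right) 1017 + 1076\right) - l = \left(1117 - 1687\right) \left(\left(-1\right) 1017 + 1076\right) - \frac{6828}{615409} = - 570 \left(-1017 + 1076\right) - \frac{6828}{615409} = \left(-570\right) 59 - \frac{6828}{615409} = -33630 - \frac{6828}{615409} = - \frac{20696211498}{615409}$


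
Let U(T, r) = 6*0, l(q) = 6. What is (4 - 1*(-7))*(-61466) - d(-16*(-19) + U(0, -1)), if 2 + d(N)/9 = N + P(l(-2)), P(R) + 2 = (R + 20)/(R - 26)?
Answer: -6788143/10 ≈ -6.7881e+5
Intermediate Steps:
P(R) = -2 + (20 + R)/(-26 + R) (P(R) = -2 + (R + 20)/(R - 26) = -2 + (20 + R)/(-26 + R))
U(T, r) = 0
d(N) = -477/10 + 9*N (d(N) = -18 + 9*(N + (72 - 1*6)/(-26 + 6)) = -18 + 9*(N + (72 - 6)/(-20)) = -18 + 9*(N - 1/20*66) = -18 + 9*(N - 33/10) = -18 + 9*(-33/10 + N) = -18 + (-297/10 + 9*N) = -477/10 + 9*N)
(4 - 1*(-7))*(-61466) - d(-16*(-19) + U(0, -1)) = (4 - 1*(-7))*(-61466) - (-477/10 + 9*(-16*(-19) + 0)) = (4 + 7)*(-61466) - (-477/10 + 9*(304 + 0)) = 11*(-61466) - (-477/10 + 9*304) = -676126 - (-477/10 + 2736) = -676126 - 1*26883/10 = -676126 - 26883/10 = -6788143/10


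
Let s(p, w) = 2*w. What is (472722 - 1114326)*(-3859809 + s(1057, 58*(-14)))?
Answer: 2477510858532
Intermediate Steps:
(472722 - 1114326)*(-3859809 + s(1057, 58*(-14))) = (472722 - 1114326)*(-3859809 + 2*(58*(-14))) = -641604*(-3859809 + 2*(-812)) = -641604*(-3859809 - 1624) = -641604*(-3861433) = 2477510858532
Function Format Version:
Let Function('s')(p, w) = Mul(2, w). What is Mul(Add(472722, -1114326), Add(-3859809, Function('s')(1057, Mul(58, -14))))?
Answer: 2477510858532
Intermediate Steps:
Mul(Add(472722, -1114326), Add(-3859809, Function('s')(1057, Mul(58, -14)))) = Mul(Add(472722, -1114326), Add(-3859809, Mul(2, Mul(58, -14)))) = Mul(-641604, Add(-3859809, Mul(2, -812))) = Mul(-641604, Add(-3859809, -1624)) = Mul(-641604, -3861433) = 2477510858532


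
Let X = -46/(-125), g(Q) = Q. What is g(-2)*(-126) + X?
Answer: 31546/125 ≈ 252.37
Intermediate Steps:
X = 46/125 (X = -46*(-1/125) = 46/125 ≈ 0.36800)
g(-2)*(-126) + X = -2*(-126) + 46/125 = 252 + 46/125 = 31546/125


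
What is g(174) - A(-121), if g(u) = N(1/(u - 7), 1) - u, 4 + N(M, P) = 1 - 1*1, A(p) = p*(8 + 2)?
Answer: 1032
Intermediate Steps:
A(p) = 10*p (A(p) = p*10 = 10*p)
N(M, P) = -4 (N(M, P) = -4 + (1 - 1*1) = -4 + (1 - 1) = -4 + 0 = -4)
g(u) = -4 - u
g(174) - A(-121) = (-4 - 1*174) - 10*(-121) = (-4 - 174) - 1*(-1210) = -178 + 1210 = 1032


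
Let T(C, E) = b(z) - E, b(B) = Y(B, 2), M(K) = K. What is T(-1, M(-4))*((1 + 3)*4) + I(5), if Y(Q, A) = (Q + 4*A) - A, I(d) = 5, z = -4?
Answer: 101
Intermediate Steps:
Y(Q, A) = Q + 3*A
b(B) = 6 + B (b(B) = B + 3*2 = B + 6 = 6 + B)
T(C, E) = 2 - E (T(C, E) = (6 - 4) - E = 2 - E)
T(-1, M(-4))*((1 + 3)*4) + I(5) = (2 - 1*(-4))*((1 + 3)*4) + 5 = (2 + 4)*(4*4) + 5 = 6*16 + 5 = 96 + 5 = 101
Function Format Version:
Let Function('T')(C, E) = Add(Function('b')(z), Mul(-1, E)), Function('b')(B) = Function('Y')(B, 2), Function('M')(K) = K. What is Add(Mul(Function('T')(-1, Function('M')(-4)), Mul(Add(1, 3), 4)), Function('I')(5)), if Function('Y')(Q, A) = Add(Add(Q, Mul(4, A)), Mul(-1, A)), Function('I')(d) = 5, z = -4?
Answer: 101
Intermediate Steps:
Function('Y')(Q, A) = Add(Q, Mul(3, A))
Function('b')(B) = Add(6, B) (Function('b')(B) = Add(B, Mul(3, 2)) = Add(B, 6) = Add(6, B))
Function('T')(C, E) = Add(2, Mul(-1, E)) (Function('T')(C, E) = Add(Add(6, -4), Mul(-1, E)) = Add(2, Mul(-1, E)))
Add(Mul(Function('T')(-1, Function('M')(-4)), Mul(Add(1, 3), 4)), Function('I')(5)) = Add(Mul(Add(2, Mul(-1, -4)), Mul(Add(1, 3), 4)), 5) = Add(Mul(Add(2, 4), Mul(4, 4)), 5) = Add(Mul(6, 16), 5) = Add(96, 5) = 101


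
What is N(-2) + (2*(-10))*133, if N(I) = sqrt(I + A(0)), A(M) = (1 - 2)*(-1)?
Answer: -2660 + I ≈ -2660.0 + 1.0*I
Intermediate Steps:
A(M) = 1 (A(M) = -1*(-1) = 1)
N(I) = sqrt(1 + I) (N(I) = sqrt(I + 1) = sqrt(1 + I))
N(-2) + (2*(-10))*133 = sqrt(1 - 2) + (2*(-10))*133 = sqrt(-1) - 20*133 = I - 2660 = -2660 + I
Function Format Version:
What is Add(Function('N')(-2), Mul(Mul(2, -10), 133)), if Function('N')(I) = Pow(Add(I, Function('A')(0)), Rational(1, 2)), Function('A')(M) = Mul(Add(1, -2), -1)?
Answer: Add(-2660, I) ≈ Add(-2660.0, Mul(1.0000, I))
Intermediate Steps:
Function('A')(M) = 1 (Function('A')(M) = Mul(-1, -1) = 1)
Function('N')(I) = Pow(Add(1, I), Rational(1, 2)) (Function('N')(I) = Pow(Add(I, 1), Rational(1, 2)) = Pow(Add(1, I), Rational(1, 2)))
Add(Function('N')(-2), Mul(Mul(2, -10), 133)) = Add(Pow(Add(1, -2), Rational(1, 2)), Mul(Mul(2, -10), 133)) = Add(Pow(-1, Rational(1, 2)), Mul(-20, 133)) = Add(I, -2660) = Add(-2660, I)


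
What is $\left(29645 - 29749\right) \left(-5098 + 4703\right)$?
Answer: $41080$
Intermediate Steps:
$\left(29645 - 29749\right) \left(-5098 + 4703\right) = \left(-104\right) \left(-395\right) = 41080$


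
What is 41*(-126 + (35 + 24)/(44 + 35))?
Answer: -405695/79 ≈ -5135.4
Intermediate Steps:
41*(-126 + (35 + 24)/(44 + 35)) = 41*(-126 + 59/79) = 41*(-9895/79) = -405695/79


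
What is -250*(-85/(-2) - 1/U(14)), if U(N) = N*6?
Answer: -446125/42 ≈ -10622.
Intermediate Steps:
U(N) = 6*N
-250*(-85/(-2) - 1/U(14)) = -250*(-85/(-2) - 1/(6*14)) = -250*(-85*(-½) - 1/84) = -250*(85/2 - 1*1/84) = -250*(85/2 - 1/84) = -250*3569/84 = -446125/42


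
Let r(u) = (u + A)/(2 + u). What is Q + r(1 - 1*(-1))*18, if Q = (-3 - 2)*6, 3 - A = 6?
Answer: -69/2 ≈ -34.500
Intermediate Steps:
A = -3 (A = 3 - 1*6 = 3 - 6 = -3)
r(u) = (-3 + u)/(2 + u) (r(u) = (u - 3)/(2 + u) = (-3 + u)/(2 + u))
Q = -30 (Q = -5*6 = -30)
Q + r(1 - 1*(-1))*18 = -30 + ((-3 + (1 - 1*(-1)))/(2 + (1 - 1*(-1))))*18 = -30 + ((-3 + (1 + 1))/(2 + (1 + 1)))*18 = -30 + ((-3 + 2)/(2 + 2))*18 = -30 + (-1/4)*18 = -30 + ((¼)*(-1))*18 = -30 - ¼*18 = -30 - 9/2 = -69/2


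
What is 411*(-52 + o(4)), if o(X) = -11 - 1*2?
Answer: -26715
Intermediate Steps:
o(X) = -13 (o(X) = -11 - 2 = -13)
411*(-52 + o(4)) = 411*(-52 - 13) = 411*(-65) = -26715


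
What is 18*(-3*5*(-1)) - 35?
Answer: 235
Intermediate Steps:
18*(-3*5*(-1)) - 35 = 18*(-15*(-1)) - 35 = 18*15 - 35 = 270 - 35 = 235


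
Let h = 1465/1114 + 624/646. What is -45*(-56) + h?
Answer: 907572203/359822 ≈ 2522.3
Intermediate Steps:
h = 820763/359822 (h = 1465*(1/1114) + 624*(1/646) = 1465/1114 + 312/323 = 820763/359822 ≈ 2.2810)
-45*(-56) + h = -45*(-56) + 820763/359822 = 2520 + 820763/359822 = 907572203/359822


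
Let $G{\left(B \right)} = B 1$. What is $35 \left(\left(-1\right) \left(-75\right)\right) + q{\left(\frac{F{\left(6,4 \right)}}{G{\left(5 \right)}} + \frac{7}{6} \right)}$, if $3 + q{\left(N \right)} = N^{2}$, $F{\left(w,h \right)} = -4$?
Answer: $\frac{2359921}{900} \approx 2622.1$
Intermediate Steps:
$G{\left(B \right)} = B$
$q{\left(N \right)} = -3 + N^{2}$
$35 \left(\left(-1\right) \left(-75\right)\right) + q{\left(\frac{F{\left(6,4 \right)}}{G{\left(5 \right)}} + \frac{7}{6} \right)} = 35 \left(\left(-1\right) \left(-75\right)\right) - \left(3 - \left(- \frac{4}{5} + \frac{7}{6}\right)^{2}\right) = 35 \cdot 75 - \left(3 - \left(\left(-4\right) \frac{1}{5} + 7 \cdot \frac{1}{6}\right)^{2}\right) = 2625 - \left(3 - \left(- \frac{4}{5} + \frac{7}{6}\right)^{2}\right) = 2625 - \left(3 - \left(\frac{11}{30}\right)^{2}\right) = 2625 + \left(-3 + \frac{121}{900}\right) = 2625 - \frac{2579}{900} = \frac{2359921}{900}$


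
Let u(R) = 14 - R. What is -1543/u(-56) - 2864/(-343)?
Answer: -46967/3430 ≈ -13.693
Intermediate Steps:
-1543/u(-56) - 2864/(-343) = -1543/(14 - 1*(-56)) - 2864/(-343) = -1543/(14 + 56) - 2864*(-1/343) = -1543/70 + 2864/343 = -46967/3430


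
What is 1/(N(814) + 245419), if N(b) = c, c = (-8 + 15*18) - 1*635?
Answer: 1/245046 ≈ 4.0809e-6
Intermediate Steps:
c = -373 (c = (-8 + 270) - 635 = 262 - 635 = -373)
N(b) = -373
1/(N(814) + 245419) = 1/(-373 + 245419) = 1/245046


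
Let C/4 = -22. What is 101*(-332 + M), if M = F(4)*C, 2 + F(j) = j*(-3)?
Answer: 90900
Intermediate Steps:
F(j) = -2 - 3*j (F(j) = -2 + j*(-3) = -2 - 3*j)
C = -88 (C = 4*(-22) = -88)
M = 1232 (M = (-2 - 3*4)*(-88) = (-2 - 12)*(-88) = -14*(-88) = 1232)
101*(-332 + M) = 101*(-332 + 1232) = 101*900 = 90900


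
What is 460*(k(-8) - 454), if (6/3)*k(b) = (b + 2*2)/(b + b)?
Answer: -417565/2 ≈ -2.0878e+5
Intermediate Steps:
k(b) = (4 + b)/(4*b) (k(b) = ((b + 2*2)/(b + b))/2 = ((b + 4)/((2*b)))/2 = ((4 + b)*(1/(2*b)))/2 = ((4 + b)/(2*b))/2 = (4 + b)/(4*b))
460*(k(-8) - 454) = 460*((1/4)*(4 - 8)/(-8) - 454) = 460*((1/4)*(-1/8)*(-4) - 454) = 460*(1/8 - 454) = 460*(-3631/8) = -417565/2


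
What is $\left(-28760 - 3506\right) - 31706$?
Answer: $-63972$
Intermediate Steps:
$\left(-28760 - 3506\right) - 31706 = -32266 - 31706 = -63972$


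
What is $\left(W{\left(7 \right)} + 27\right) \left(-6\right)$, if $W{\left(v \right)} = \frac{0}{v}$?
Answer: $-162$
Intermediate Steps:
$W{\left(v \right)} = 0$
$\left(W{\left(7 \right)} + 27\right) \left(-6\right) = \left(0 + 27\right) \left(-6\right) = 27 \left(-6\right) = -162$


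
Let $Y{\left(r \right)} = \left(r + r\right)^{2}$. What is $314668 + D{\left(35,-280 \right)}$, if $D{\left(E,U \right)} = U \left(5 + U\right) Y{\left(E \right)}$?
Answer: $377614668$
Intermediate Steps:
$Y{\left(r \right)} = 4 r^{2}$ ($Y{\left(r \right)} = \left(2 r\right)^{2} = 4 r^{2}$)
$D{\left(E,U \right)} = 4 U E^{2} \left(5 + U\right)$ ($D{\left(E,U \right)} = U \left(5 + U\right) 4 E^{2} = 4 U E^{2} \left(5 + U\right)$)
$314668 + D{\left(35,-280 \right)} = 314668 + 4 \left(-280\right) 35^{2} \left(5 - 280\right) = 314668 + 4 \left(-280\right) 1225 \left(-275\right) = 314668 + 377300000 = 377614668$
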